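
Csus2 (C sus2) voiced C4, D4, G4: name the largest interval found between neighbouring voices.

perfect fourth

Adjacent intervals: C4→D4 = major second; D4→G4 = perfect fourth.
The largest is D4 to G4, a perfect fourth (5 semitones).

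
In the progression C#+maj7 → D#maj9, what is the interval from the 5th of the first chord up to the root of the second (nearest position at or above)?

C#+maj7 has G## as its 5th, and D#maj9 has D# as its root.
5 letter names make it a fifth; at 6 semitones (a half step narrower than perfect) the quality is diminished.

diminished fifth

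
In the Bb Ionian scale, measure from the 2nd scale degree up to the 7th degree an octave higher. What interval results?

Spelling the Bb Ionian scale: Bb C D Eb F G A.
2nd scale degree = C; 7th degree (up an octave) = A.
C up to A spans 13 letter names and 21 semitones — a major thirteenth.

major thirteenth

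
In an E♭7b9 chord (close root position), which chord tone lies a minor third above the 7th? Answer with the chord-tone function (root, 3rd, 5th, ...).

E♭ dominant seventh flat nine is spelled E♭, G, B♭, D♭, F♭.
The 7th is D♭. A minor third above D♭ is F♭.
F♭ is the chord's 9th.

9th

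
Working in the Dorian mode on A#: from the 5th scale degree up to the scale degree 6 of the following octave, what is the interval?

major ninth

Spelling the Dorian mode on A#: A# B# C# D# E# F## G#.
5th scale degree = E#; 6th scale degree (up an octave) = F##.
E# up to F## spans 9 letter names and 14 semitones — a major ninth.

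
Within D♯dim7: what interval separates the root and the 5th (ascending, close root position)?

d5

D♯°7 is spelled D♯ F♯ A C.
That puts D♯ below A.
From D♯ to A: 6 semitones over a fifth = diminished.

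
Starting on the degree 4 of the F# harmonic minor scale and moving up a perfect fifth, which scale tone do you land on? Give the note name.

The scale is F# G# A B C# D E#.
The degree 4 is B; a perfect fifth above that is F# — scale degree 1.

F#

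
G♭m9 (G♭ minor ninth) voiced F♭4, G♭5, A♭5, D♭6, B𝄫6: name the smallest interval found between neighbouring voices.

Adjacent intervals: F♭4→G♭5 = major ninth; G♭5→A♭5 = major second; A♭5→D♭6 = perfect fourth; D♭6→B𝄫6 = minor sixth.
The smallest is G♭5 to A♭5, a major second (2 semitones).

M2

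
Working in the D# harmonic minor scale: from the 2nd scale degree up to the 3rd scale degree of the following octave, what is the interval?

Spelling the D# harmonic minor scale: D# E# F# G# A# B C##.
So we need the interval from E# up to F#.
From E# to F#: 13 semitones over a ninth = minor.

minor ninth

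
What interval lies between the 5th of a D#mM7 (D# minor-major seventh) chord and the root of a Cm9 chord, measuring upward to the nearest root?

diminished third

D#mM7 (D# minor-major seventh) has A# as its 5th, and Cm9 has C as its root.
3 letter names make it a third; at 2 semitones (a whole step narrower than major) the quality is diminished.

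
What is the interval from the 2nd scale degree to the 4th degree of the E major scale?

minor third

The scale runs E F♯ G♯ A B C♯ D♯.
The 2nd scale degree is F♯ and the scale degree 4 is A.
F♯ up to A is 3 semitones, a half step narrower than a major third, so the interval is minor.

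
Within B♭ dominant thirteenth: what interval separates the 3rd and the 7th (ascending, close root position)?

B♭ dominant thirteenth is spelled B♭ D F A♭ C G.
3rd = D; 7th = A♭.
5 letter names make it a fifth; at 6 semitones (a half step narrower than perfect) the quality is diminished.

diminished 5th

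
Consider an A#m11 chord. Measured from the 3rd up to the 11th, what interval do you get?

The chord tones of A#m11 (A# minor eleventh) are A# C# E# G# B# D#.
3rd = C#; 11th = D#.
From C# to D# is 14 semitones, exactly the major ninth.

major 9th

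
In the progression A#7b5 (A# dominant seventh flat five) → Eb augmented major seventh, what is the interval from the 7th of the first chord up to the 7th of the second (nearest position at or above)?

d5

A#7b5 (A# dominant seventh flat five) has G# as its 7th, and Eb augmented major seventh has D as its 7th.
5 letter names make it a fifth; at 6 semitones (a half step narrower than perfect) the quality is diminished.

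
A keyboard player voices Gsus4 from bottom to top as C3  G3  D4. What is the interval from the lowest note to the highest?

The outer voices are C3 and D4.
From C to D is 14 semitones, exactly the major ninth.

major ninth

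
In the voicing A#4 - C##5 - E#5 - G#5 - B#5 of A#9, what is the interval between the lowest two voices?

major third

Those voices are A#4 and C##5.
From A# to C## is 4 semitones, exactly the major third.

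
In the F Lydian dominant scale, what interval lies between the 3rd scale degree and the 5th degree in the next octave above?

minor tenth

Spelling the F Lydian dominant scale: F G A B C D E♭.
The 3rd scale degree is A and the scale degree 5 (up an octave) is C.
A up to C is 15 semitones, a half step narrower than a major tenth, so the interval is minor.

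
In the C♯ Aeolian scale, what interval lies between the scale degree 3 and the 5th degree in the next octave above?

major tenth

Spelling the C♯ Aeolian scale: C♯ D♯ E F♯ G♯ A B.
The scale degree 3 is E and the scale degree 5 (up an octave) is G♯.
E up to G♯ spans 10 letter names and 16 semitones — a major tenth.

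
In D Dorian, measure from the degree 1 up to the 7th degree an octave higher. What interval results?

minor 14th

The scale runs D E F G A B C.
The degree 1 is D and the 7th degree (up an octave) is C.
From D to C: 22 semitones over a fourteenth = minor.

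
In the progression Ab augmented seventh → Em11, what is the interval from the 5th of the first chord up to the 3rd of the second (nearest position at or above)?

minor third

The 5th of Ab augmented seventh is E; the 3rd of Em11 is G.
3 letter names make it a third; at 3 semitones (a half step narrower than major) the quality is minor.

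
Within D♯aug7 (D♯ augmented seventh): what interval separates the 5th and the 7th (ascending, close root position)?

D♯+7 (D♯ augmented seventh): D♯ F𝄪 A𝄪 C♯.
5th = A𝄪; 7th = C♯.
A𝄪 up to C♯ is 2 semitones, a whole step narrower than a major third, so the interval is diminished.

diminished third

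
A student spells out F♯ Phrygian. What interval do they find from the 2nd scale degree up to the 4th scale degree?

major third

Spelling F♯ Phrygian: F♯ G A B C♯ D E.
2nd scale degree = G; 4th degree = B.
Counting 3 letters and 4 half steps from G gives a major third.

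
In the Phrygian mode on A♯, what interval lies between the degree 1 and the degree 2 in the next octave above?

minor ninth

The scale runs A♯ B C♯ D♯ E♯ F♯ G♯.
That puts A♯ below B.
From A♯ to B: 13 semitones over a ninth = minor.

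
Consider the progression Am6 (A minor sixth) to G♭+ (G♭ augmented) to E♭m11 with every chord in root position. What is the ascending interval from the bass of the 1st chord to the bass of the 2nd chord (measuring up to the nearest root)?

diminished 7th

The roots are A and G♭.
From A to G♭: 9 semitones over a seventh = diminished.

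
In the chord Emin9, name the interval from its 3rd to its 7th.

perfect fifth

E minor ninth is spelled E-G-B-D-F♯.
3rd = G; 7th = D.
G up to D spans 5 letter names and 7 semitones — a perfect fifth.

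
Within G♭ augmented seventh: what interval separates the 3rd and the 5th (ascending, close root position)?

major 3rd

G♭+7 is spelled G♭ B♭ D F♭.
That puts B♭ below D.
From B♭ to D is 4 semitones, exactly the major third.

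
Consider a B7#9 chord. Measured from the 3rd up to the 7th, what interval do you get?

d5

Spelling the chord: B-D#-F#-A-C##.
3rd = D#; 7th = A.
D# up to A is 6 semitones, a half step narrower than a perfect fifth, so the interval is diminished.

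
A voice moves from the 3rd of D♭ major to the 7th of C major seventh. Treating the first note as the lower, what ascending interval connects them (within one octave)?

The 3rd of D♭ major is F; the 7th of C major seventh is B.
From F to B: 6 semitones over a fourth = augmented.

augmented fourth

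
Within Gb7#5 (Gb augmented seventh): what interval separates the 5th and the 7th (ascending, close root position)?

diminished third

Gb7#5 is spelled Gb Bb D Fb.
So we need the interval from D up to Fb.
D up to Fb is 2 semitones, a whole step narrower than a major third, so the interval is diminished.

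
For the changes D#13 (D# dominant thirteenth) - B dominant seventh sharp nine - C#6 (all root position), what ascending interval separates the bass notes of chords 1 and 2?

minor sixth

The roots are D# and B.
6 letter names make it a sixth; at 8 semitones (a half step narrower than major) the quality is minor.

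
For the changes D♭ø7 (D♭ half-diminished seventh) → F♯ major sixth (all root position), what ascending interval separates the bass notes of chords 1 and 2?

A3

The roots are D♭ and F♯.
D♭ up to F♯ is 5 semitones, a half step wider than a major third, so the interval is augmented.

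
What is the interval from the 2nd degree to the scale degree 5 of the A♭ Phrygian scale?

A♭ phrygian: A♭ B𝄫 C♭ D♭ E♭ F♭ G♭.
So we need the interval from B𝄫 up to E♭.
4 letter names make it a fourth; at 6 semitones (a half step wider than perfect) the quality is augmented.

augmented fourth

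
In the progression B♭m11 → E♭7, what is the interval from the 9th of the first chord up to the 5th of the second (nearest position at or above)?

B♭m11 has C as its 9th, and E♭7 has B♭ as its 5th.
7 letter names make it a seventh; at 10 semitones (a half step narrower than major) the quality is minor.

minor seventh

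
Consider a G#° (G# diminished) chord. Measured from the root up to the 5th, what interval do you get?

G#dim is spelled G#, B, D.
That puts G# below D.
5 letter names make it a fifth; at 6 semitones (a half step narrower than perfect) the quality is diminished.

diminished 5th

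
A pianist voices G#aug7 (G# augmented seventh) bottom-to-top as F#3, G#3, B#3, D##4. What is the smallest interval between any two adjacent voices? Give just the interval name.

major second

Adjacent intervals: F#3→G#3 = major second; G#3→B#3 = major third; B#3→D##4 = major third.
The smallest is F#3 to G#3, a major second (2 semitones).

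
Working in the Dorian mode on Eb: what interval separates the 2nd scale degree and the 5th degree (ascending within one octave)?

The scale runs Eb F Gb Ab Bb C Db.
The 2nd scale degree is F and the scale degree 5 is Bb.
Counting 4 letters and 5 half steps from F gives a perfect fourth.

perfect 4th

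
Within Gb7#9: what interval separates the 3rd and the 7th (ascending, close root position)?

Gb7#9 is spelled Gb–Bb–Db–Fb–A.
The 3rd is Bb and the 7th is Fb.
Bb up to Fb is 6 semitones, a half step narrower than a perfect fifth, so the interval is diminished.

diminished 5th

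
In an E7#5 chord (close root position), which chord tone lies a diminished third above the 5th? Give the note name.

E7#5 is spelled E, G♯, B♯, D.
The 5th is B♯. A diminished third above B♯ is D.
D is the chord's 7th.

D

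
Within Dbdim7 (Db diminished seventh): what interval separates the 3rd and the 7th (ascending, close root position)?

Spelling the chord: Db–Fb–Abb–Cbb.
3rd = Fb; 7th = Cbb.
Fb up to Cbb is 6 semitones, a half step narrower than a perfect fifth, so the interval is diminished.

diminished fifth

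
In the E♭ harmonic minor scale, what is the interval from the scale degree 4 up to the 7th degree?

augmented fourth

Spelling the E♭ harmonic minor scale: E♭ F G♭ A♭ B♭ C♭ D.
That puts A♭ below D.
A♭ up to D is 6 semitones, a half step wider than a perfect fourth, so the interval is augmented.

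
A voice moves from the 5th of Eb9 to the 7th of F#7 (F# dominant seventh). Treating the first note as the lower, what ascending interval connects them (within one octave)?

The 5th of Eb9 is Bb; the 7th of F#7 (F# dominant seventh) is E.
Bb up to E is 6 semitones, a half step wider than a perfect fourth, so the interval is augmented.

augmented fourth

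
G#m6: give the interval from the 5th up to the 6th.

The chord tones of G# minor sixth are G#, B, D#, E#.
That puts D# below E#.
D# up to E# spans 2 letter names and 2 semitones — a major second.

major 2nd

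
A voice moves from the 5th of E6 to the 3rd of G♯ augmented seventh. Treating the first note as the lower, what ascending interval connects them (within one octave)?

E6 has B as its 5th, and G♯ augmented seventh has B♯ as its 3rd.
B up to B♯ is 1 semitone, a half step wider than a perfect unison, so the interval is augmented.

augmented unison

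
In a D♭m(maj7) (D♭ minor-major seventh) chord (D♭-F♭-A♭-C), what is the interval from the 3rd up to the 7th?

augmented fifth

The 3rd is F♭ and the 7th is C.
F♭ up to C is 8 semitones, a half step wider than a perfect fifth, so the interval is augmented.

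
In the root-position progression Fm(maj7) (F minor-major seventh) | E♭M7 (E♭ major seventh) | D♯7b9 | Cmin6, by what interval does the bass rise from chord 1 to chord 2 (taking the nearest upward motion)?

minor seventh

The roots are F and E♭.
From F to E♭: 10 semitones over a seventh = minor.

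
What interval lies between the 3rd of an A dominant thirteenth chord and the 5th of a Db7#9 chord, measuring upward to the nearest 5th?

diminished sixth

The 3rd of A dominant thirteenth is C#; the 5th of Db7#9 is Ab.
From C# to Ab: 7 semitones over a sixth = diminished.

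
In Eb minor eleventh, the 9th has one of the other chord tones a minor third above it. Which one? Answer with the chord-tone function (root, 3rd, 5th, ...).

Eb minor eleventh: Eb, Gb, Bb, Db, F, Ab.
The 9th is F. A minor third above F is Ab.
Ab is the chord's 11th.

11th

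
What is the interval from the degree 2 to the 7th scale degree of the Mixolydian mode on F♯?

m6

The scale runs F♯ G♯ A♯ B C♯ D♯ E.
That puts G♯ below E.
From G♯ to E: 8 semitones over a sixth = minor.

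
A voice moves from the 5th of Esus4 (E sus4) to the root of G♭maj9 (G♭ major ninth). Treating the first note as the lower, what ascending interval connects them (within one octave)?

The 5th of Esus4 (E sus4) is B; the root of G♭maj9 (G♭ major ninth) is G♭.
B up to G♭ is 7 semitones, a whole step narrower than a major sixth, so the interval is diminished.

diminished sixth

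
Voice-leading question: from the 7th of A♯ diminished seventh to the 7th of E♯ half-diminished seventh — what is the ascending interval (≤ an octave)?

The 7th of A♯ diminished seventh is G; the 7th of E♯ half-diminished seventh is D♯.
From G to D♯: 8 semitones over a fifth = augmented.

augmented fifth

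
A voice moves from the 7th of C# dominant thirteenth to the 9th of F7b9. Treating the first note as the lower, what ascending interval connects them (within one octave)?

The 7th of C# dominant thirteenth is B; the 9th of F7b9 is Gb.
6 letter names make it a sixth; at 7 semitones (a whole step narrower than major) the quality is diminished.

d6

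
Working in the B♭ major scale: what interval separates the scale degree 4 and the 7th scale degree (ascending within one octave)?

augmented fourth

The scale runs B♭ C D E♭ F G A.
So we need the interval from E♭ up to A.
From E♭ to A: 6 semitones over a fourth = augmented.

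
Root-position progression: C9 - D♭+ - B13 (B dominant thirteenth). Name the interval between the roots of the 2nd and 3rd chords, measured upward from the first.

The roots are D♭ and B.
From D♭ to B: 10 semitones over a sixth = augmented.

augmented sixth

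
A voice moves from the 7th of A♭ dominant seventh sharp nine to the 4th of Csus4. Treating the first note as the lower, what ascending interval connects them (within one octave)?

major seventh

A♭ dominant seventh sharp nine has G♭ as its 7th, and Csus4 has F as its 4th.
Counting 7 letters and 11 half steps from G♭ gives a major seventh.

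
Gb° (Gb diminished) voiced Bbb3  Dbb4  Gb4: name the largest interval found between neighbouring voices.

augmented 4th

Adjacent intervals: Bbb3→Dbb4 = minor third; Dbb4→Gb4 = augmented fourth.
The largest is Dbb4 to Gb4, an augmented fourth (6 semitones).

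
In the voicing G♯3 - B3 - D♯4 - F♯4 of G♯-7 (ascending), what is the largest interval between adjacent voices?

Adjacent intervals: G♯3→B3 = minor third; B3→D♯4 = major third; D♯4→F♯4 = minor third.
The largest is B3 to D♯4, a major third (4 semitones).

major third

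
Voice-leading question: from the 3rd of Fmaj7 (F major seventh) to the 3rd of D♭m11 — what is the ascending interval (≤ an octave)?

The 3rd of Fmaj7 (F major seventh) is A; the 3rd of D♭m11 is F♭.
A up to F♭ is 7 semitones, a whole step narrower than a major sixth, so the interval is diminished.

diminished sixth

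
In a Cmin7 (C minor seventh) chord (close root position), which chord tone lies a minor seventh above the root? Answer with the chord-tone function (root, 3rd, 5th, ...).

7th

C-7 is spelled C, E♭, G, B♭.
The root is C. A minor seventh above C is B♭.
B♭ is the chord's 7th.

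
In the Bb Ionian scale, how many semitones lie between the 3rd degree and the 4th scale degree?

The scale is Bb C D Eb F G A.
D up to Eb is a minor second — 1 semitone.

1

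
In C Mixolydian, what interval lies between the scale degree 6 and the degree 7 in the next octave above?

minor ninth

C mixolydian: C D E F G A Bb.
That puts A below Bb.
A up to Bb is 13 semitones, a half step narrower than a major ninth, so the interval is minor.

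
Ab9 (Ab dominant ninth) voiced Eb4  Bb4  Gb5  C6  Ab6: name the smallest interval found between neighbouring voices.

Adjacent intervals: Eb4→Bb4 = perfect fifth; Bb4→Gb5 = minor sixth; Gb5→C6 = augmented fourth; C6→Ab6 = minor sixth.
The smallest is Gb5 to C6, an augmented fourth (6 semitones).

augmented fourth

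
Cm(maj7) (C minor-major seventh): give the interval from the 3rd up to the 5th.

major 3rd

Cm(maj7): C-E♭-G-B.
That puts E♭ below G.
From E♭ to G is 4 semitones, exactly the major third.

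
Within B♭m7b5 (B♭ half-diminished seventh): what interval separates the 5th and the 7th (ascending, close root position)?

B♭ø7 (B♭ half-diminished seventh) is spelled B♭ D♭ F♭ A♭.
The 5th is F♭ and the 7th is A♭.
F♭ up to A♭ spans 3 letter names and 4 semitones — a major third.

major third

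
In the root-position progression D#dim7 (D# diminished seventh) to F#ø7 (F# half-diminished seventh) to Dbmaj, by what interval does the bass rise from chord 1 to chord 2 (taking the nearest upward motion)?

The roots are D# and F#.
3 letter names make it a third; at 3 semitones (a half step narrower than major) the quality is minor.

m3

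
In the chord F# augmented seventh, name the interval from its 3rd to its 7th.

F#+7 is spelled F#-A#-C##-E.
So we need the interval from A# up to E.
A# up to E is 6 semitones, a half step narrower than a perfect fifth, so the interval is diminished.

diminished fifth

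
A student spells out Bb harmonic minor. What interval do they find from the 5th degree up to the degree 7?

Spelling Bb harmonic minor: Bb C Db Eb F Gb A.
5th degree = F; 7th degree = A.
Counting 3 letters and 4 half steps from F gives a major third.

major third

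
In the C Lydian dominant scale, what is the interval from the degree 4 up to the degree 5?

minor second

C lydian dominant: C D E F# G A Bb.
That puts F# below G.
F# up to G is 1 semitone, a half step narrower than a major second, so the interval is minor.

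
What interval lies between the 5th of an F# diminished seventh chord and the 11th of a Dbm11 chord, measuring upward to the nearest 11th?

diminished fifth

F# diminished seventh has C as its 5th, and Dbm11 has Gb as its 11th.
5 letter names make it a fifth; at 6 semitones (a half step narrower than perfect) the quality is diminished.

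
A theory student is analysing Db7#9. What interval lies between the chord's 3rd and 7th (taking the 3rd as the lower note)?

The chord tones of Db7#9 are Db-F-Ab-Cb-E.
3rd = F; 7th = Cb.
5 letter names make it a fifth; at 6 semitones (a half step narrower than perfect) the quality is diminished.

d5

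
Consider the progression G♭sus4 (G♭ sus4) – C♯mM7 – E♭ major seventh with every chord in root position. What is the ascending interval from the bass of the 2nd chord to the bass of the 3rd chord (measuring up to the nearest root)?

The roots are C♯ and E♭.
3 letter names make it a third; at 2 semitones (a whole step narrower than major) the quality is diminished.

diminished 3rd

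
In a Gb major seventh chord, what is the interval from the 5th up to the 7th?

GbΔ7 is spelled Gb–Bb–Db–F.
5th = Db; 7th = F.
Counting 3 letters and 4 half steps from Db gives a major third.

major third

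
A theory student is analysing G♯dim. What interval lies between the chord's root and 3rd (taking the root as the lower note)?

G♯ diminished: G♯ B D.
The root is G♯ and the 3rd is B.
3 letter names make it a third; at 3 semitones (a half step narrower than major) the quality is minor.

minor third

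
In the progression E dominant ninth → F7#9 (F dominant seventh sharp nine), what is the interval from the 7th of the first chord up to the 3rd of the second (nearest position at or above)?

E dominant ninth has D as its 7th, and F7#9 (F dominant seventh sharp nine) has A as its 3rd.
D up to A spans 5 letter names and 7 semitones — a perfect fifth.

perfect fifth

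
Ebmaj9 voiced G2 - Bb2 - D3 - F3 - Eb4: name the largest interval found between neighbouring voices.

minor seventh

Adjacent intervals: G2→Bb2 = minor third; Bb2→D3 = major third; D3→F3 = minor third; F3→Eb4 = minor seventh.
The largest is F3 to Eb4, a minor seventh (10 semitones).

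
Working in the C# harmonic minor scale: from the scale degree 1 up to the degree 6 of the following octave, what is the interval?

Spelling the C# harmonic minor scale: C# D# E F# G# A B#.
Scale degree 1 = C#; degree 6 (up an octave) = A.
13 letter names make it a thirteenth; at 20 semitones (a half step narrower than major) the quality is minor.

minor thirteenth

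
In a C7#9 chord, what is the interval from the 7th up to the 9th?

The chord tones of C7#9 are C-E-G-Bb-D#.
That puts Bb below D#.
From Bb to D#: 5 semitones over a third = augmented.

A3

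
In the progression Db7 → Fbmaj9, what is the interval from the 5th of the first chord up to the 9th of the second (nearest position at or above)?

minor 7th

Db7 has Ab as its 5th, and Fbmaj9 has Gb as its 9th.
From Ab to Gb: 10 semitones over a seventh = minor.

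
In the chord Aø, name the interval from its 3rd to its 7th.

perfect fifth

Spelling the chord: A C E♭ G.
3rd = C; 7th = G.
C up to G spans 5 letter names and 7 semitones — a perfect fifth.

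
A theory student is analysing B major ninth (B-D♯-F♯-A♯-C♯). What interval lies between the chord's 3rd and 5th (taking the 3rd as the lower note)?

The 3rd is D♯ and the 5th is F♯.
3 letter names make it a third; at 3 semitones (a half step narrower than major) the quality is minor.

minor third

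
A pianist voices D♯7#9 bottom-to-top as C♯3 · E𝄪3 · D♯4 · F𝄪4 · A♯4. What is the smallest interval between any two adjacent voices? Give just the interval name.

Adjacent intervals: C♯3→E𝄪3 = augmented third; E𝄪3→D♯4 = diminished seventh; D♯4→F𝄪4 = major third; F𝄪4→A♯4 = minor third.
The smallest is F𝄪4 to A♯4, a minor third (3 semitones).

minor 3rd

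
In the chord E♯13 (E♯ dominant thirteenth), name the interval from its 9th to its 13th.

perfect 5th

The chord tones of E♯13 are E♯–G𝄪–B♯–D♯–F𝄪–C𝄪.
So we need the interval from F𝄪 up to C𝄪.
F𝄪 up to C𝄪 spans 5 letter names and 7 semitones — a perfect fifth.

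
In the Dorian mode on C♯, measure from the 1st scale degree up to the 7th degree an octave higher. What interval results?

minor 14th

The scale runs C♯ D♯ E F♯ G♯ A♯ B.
1st scale degree = C♯; 7th scale degree (up an octave) = B.
From C♯ to B: 22 semitones over a fourteenth = minor.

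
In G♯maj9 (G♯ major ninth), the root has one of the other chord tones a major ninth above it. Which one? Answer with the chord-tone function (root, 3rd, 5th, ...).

The chord tones of G♯maj9 are G♯-B♯-D♯-F𝄪-A♯.
The root is G♯. A major ninth above G♯ is A♯.
A♯ is the chord's 9th.

9th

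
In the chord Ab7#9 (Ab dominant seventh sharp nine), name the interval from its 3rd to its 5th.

minor third

Ab7#9 (Ab dominant seventh sharp nine): Ab, C, Eb, Gb, B.
That puts C below Eb.
C up to Eb is 3 semitones, a half step narrower than a major third, so the interval is minor.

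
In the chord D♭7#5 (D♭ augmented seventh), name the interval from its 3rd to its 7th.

D♭ augmented seventh: D♭, F, A, C♭.
That puts F below C♭.
From F to C♭: 6 semitones over a fifth = diminished.
This 3–7 tritone is the characteristic tension at the heart of the dominant sound.

diminished fifth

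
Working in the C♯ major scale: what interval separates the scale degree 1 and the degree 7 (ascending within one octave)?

M7

C♯ major: C♯ D♯ E♯ F♯ G♯ A♯ B♯.
Scale degree 1 = C♯; scale degree 7 = B♯.
C♯ up to B♯ spans 7 letter names and 11 semitones — a major seventh.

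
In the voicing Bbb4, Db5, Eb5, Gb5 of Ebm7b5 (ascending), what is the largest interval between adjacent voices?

major third

Adjacent intervals: Bbb4→Db5 = major third; Db5→Eb5 = major second; Eb5→Gb5 = minor third.
The largest is Bbb4 to Db5, a major third (4 semitones).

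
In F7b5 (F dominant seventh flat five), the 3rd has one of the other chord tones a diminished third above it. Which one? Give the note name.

Cb

F7b5 (F dominant seventh flat five): F, A, C♭, E♭.
The 3rd is A. A diminished third above A is C♭.
C♭ is the chord's 5th.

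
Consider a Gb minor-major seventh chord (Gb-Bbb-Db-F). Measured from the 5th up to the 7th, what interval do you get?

major third

5th = Db; 7th = F.
Db up to F spans 3 letter names and 4 semitones — a major third.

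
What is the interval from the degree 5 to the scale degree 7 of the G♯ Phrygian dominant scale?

minor 3rd

G♯ phrygian dominant: G♯ A B♯ C♯ D♯ E F♯.
So we need the interval from D♯ up to F♯.
3 letter names make it a third; at 3 semitones (a half step narrower than major) the quality is minor.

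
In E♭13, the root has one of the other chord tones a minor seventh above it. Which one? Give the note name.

E♭13 (E♭ dominant thirteenth) is spelled E♭, G, B♭, D♭, F, C.
The root is E♭. A minor seventh above E♭ is D♭.
D♭ is the chord's 7th.

Db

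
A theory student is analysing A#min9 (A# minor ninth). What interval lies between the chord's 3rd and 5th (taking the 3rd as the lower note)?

major 3rd

A#min9: A#–C#–E#–G#–B#.
3rd = C#; 5th = E#.
C# up to E# spans 3 letter names and 4 semitones — a major third.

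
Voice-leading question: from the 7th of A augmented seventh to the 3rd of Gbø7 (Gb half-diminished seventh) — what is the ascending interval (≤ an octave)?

diminished 3rd

The 7th of A augmented seventh is G; the 3rd of Gbø7 (Gb half-diminished seventh) is Bbb.
G up to Bbb is 2 semitones, a whole step narrower than a major third, so the interval is diminished.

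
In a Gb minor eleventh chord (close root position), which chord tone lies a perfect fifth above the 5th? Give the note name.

Gbm11 is spelled Gb–Bbb–Db–Fb–Ab–Cb.
The 5th is Db. A perfect fifth above Db is Ab.
Ab is the chord's 9th.

Ab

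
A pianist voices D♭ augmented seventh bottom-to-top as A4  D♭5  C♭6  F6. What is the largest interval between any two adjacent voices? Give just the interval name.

minor seventh

Adjacent intervals: A4→D♭5 = diminished fourth; D♭5→C♭6 = minor seventh; C♭6→F6 = augmented fourth.
The largest is D♭5 to C♭6, a minor seventh (10 semitones).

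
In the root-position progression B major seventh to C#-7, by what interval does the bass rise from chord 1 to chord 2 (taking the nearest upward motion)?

The roots are B and C#.
From B to C# is 2 semitones, exactly the major second.

major second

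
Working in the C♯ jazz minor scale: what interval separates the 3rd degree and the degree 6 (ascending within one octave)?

augmented fourth

The scale runs C♯ D♯ E F♯ G♯ A♯ B♯.
That puts E below A♯.
4 letter names make it a fourth; at 6 semitones (a half step wider than perfect) the quality is augmented.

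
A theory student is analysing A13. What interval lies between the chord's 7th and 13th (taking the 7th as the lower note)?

major 7th

A13 (A dominant thirteenth): A-C#-E-G-B-F#.
So we need the interval from G up to F#.
G up to F# spans 7 letter names and 11 semitones — a major seventh.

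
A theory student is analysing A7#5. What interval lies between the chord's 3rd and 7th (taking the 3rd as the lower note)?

A+7: A–C#–E#–G.
3rd = C#; 7th = G.
5 letter names make it a fifth; at 6 semitones (a half step narrower than perfect) the quality is diminished.
That tritone between 3rd and 7th is what gives the dominant seventh its pull toward resolution.

d5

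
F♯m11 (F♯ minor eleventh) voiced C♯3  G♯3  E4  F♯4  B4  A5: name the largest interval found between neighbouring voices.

Adjacent intervals: C♯3→G♯3 = perfect fifth; G♯3→E4 = minor sixth; E4→F♯4 = major second; F♯4→B4 = perfect fourth; B4→A5 = minor seventh.
The largest is B4 to A5, a minor seventh (10 semitones).

m7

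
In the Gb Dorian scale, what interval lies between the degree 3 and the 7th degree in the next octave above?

perfect twelfth

The scale runs Gb Ab Bbb Cb Db Eb Fb.
Degree 3 = Bbb; 7th degree (up an octave) = Fb.
Bbb up to Fb spans 12 letter names and 19 semitones — a perfect twelfth.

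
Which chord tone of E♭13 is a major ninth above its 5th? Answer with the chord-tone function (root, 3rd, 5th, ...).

13th

Spelling the chord: E♭, G, B♭, D♭, F, C.
The 5th is B♭. A major ninth above B♭ is C.
C is the chord's 13th.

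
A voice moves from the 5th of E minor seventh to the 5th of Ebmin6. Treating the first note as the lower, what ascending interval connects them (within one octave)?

diminished octave

E minor seventh has B as its 5th, and Ebmin6 has Bb as its 5th.
B up to Bb is 11 semitones, a half step narrower than a perfect octave, so the interval is diminished.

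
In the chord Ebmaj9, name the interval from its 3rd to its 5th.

minor third

Ebmaj9 is spelled Eb-G-Bb-D-F.
So we need the interval from G up to Bb.
G up to Bb is 3 semitones, a half step narrower than a major third, so the interval is minor.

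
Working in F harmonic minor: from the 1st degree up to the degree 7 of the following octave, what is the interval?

major fourteenth

Spelling F harmonic minor: F G A♭ B♭ C D♭ E.
The 1st degree is F and the scale degree 7 (up an octave) is E.
From F to E is 23 semitones, exactly the major fourteenth.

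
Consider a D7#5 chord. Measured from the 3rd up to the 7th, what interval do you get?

The chord tones of D+7 (D augmented seventh) are D–F#–A#–C.
That puts F# below C.
5 letter names make it a fifth; at 6 semitones (a half step narrower than perfect) the quality is diminished.

diminished 5th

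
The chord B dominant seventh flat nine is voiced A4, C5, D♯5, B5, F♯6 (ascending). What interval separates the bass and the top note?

major 13th

The outer voices are A4 and F♯6.
Counting 13 letters and 21 half steps from A gives a major thirteenth.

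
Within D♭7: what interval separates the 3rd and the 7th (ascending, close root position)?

D♭7 (D♭ dominant seventh) is spelled D♭, F, A♭, C♭.
3rd = F; 7th = C♭.
5 letter names make it a fifth; at 6 semitones (a half step narrower than perfect) the quality is diminished.
That tritone between 3rd and 7th is what gives the dominant seventh its pull toward resolution.

diminished 5th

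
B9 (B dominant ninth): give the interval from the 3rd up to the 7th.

B9: B-D♯-F♯-A-C♯.
That puts D♯ below A.
D♯ up to A is 6 semitones, a half step narrower than a perfect fifth, so the interval is diminished.
This 3–7 tritone is the characteristic tension at the heart of the dominant sound.

diminished fifth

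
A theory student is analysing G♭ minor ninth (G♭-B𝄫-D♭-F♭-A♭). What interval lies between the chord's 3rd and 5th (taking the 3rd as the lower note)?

major third

That puts B𝄫 below D♭.
Counting 3 letters and 4 half steps from B𝄫 gives a major third.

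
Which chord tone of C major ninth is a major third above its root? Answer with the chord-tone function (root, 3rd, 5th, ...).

3rd

Cmaj9: C E G B D.
The root is C. A major third above C is E.
E is the chord's 3rd.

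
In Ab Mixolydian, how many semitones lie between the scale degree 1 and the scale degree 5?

The scale is Ab Bb C Db Eb F Gb.
Ab up to Eb is a perfect fifth — 7 semitones.

7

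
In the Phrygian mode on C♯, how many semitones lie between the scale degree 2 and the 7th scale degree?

The scale is C♯ D E F♯ G♯ A B.
D up to B is a major sixth — 9 semitones.

9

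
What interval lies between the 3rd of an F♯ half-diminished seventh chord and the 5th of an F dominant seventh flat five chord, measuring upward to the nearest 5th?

The 3rd of F♯ half-diminished seventh is A; the 5th of F dominant seventh flat five is C♭.
A up to C♭ is 2 semitones, a whole step narrower than a major third, so the interval is diminished.

diminished third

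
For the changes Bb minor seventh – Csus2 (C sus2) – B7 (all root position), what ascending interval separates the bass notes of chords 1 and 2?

The roots are Bb and C.
Counting 2 letters and 2 half steps from Bb gives a major second.

M2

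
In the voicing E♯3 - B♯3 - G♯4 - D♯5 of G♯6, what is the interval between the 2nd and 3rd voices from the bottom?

Those voices are B♯3 and G♯4.
6 letter names make it a sixth; at 8 semitones (a half step narrower than major) the quality is minor.

minor sixth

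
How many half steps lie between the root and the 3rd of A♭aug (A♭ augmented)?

4

The chord tones of A♭+ are A♭-C-E.
A♭ to C is a major third: 4 semitones.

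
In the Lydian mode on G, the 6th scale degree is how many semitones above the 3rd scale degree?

5

The scale is G A B C# D E F#.
B up to E is a perfect fourth — 5 semitones.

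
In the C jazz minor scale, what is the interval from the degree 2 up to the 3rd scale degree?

minor second

The scale runs C D Eb F G A B.
Degree 2 = D; degree 3 = Eb.
D up to Eb is 1 semitone, a half step narrower than a major second, so the interval is minor.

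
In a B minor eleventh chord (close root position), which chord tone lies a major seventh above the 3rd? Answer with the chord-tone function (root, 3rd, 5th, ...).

The chord tones of B minor eleventh are B-D-F♯-A-C♯-E.
The 3rd is D. A major seventh above D is C♯.
C♯ is the chord's 9th.

9th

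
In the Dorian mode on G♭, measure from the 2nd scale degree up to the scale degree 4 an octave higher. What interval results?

G♭ dorian: G♭ A♭ B𝄫 C♭ D♭ E♭ F♭.
That puts A♭ below C♭.
From A♭ to C♭: 15 semitones over a tenth = minor.

minor tenth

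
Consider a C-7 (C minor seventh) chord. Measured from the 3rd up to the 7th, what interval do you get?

perfect 5th

The chord tones of Cm7 are C-Eb-G-Bb.
3rd = Eb; 7th = Bb.
Counting 5 letters and 7 half steps from Eb gives a perfect fifth.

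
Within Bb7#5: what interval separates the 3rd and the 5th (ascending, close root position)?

Bb+7 (Bb augmented seventh) is spelled Bb D F# Ab.
The 3rd is D and the 5th is F#.
Counting 3 letters and 4 half steps from D gives a major third.

major third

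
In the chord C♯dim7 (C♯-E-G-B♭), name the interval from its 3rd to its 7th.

diminished fifth

The 3rd is E and the 7th is B♭.
5 letter names make it a fifth; at 6 semitones (a half step narrower than perfect) the quality is diminished.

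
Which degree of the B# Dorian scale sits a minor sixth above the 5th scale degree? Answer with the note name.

D#

The scale is B# C## D# E# F## G## A#.
The 5th scale degree is F##; a minor sixth above that is D# — scale degree 3.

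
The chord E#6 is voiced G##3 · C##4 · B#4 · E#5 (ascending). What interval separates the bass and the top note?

minor thirteenth

The outer voices are G##3 and E#5.
From G## to E#: 20 semitones over a thirteenth = minor.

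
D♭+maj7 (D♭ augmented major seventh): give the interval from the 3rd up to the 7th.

perfect 5th

Spelling the chord: D♭, F, A, C.
The 3rd is F and the 7th is C.
Counting 5 letters and 7 half steps from F gives a perfect fifth.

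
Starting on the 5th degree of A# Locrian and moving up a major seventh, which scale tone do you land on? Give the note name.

D#

The scale is A# B C# D# E F# G#.
The 5th degree is E; a major seventh above that is D# — scale degree 4.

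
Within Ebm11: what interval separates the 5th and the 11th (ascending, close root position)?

Ebm11 (Eb minor eleventh): Eb Gb Bb Db F Ab.
That puts Bb below Ab.
From Bb to Ab: 10 semitones over a seventh = minor.

m7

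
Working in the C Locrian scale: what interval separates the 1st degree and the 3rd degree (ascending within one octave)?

The scale runs C Db Eb F Gb Ab Bb.
So we need the interval from C up to Eb.
C up to Eb is 3 semitones, a half step narrower than a major third, so the interval is minor.

minor third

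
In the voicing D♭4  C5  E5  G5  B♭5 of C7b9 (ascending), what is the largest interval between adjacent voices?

major seventh

Adjacent intervals: D♭4→C5 = major seventh; C5→E5 = major third; E5→G5 = minor third; G5→B♭5 = minor third.
The largest is D♭4 to C5, a major seventh (11 semitones).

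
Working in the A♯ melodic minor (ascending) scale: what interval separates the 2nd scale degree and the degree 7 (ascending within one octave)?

A♯ melodic minor: A♯ B♯ C♯ D♯ E♯ F𝄪 G𝄪.
The 2nd scale degree is B♯ and the 7th scale degree is G𝄪.
Counting 6 letters and 9 half steps from B♯ gives a major sixth.

M6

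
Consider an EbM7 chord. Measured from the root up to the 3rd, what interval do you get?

Spelling the chord: Eb G Bb D.
So we need the interval from Eb up to G.
From Eb to G is 4 semitones, exactly the major third.

major 3rd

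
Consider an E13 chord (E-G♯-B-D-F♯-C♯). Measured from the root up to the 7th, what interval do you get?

minor 7th

That puts E below D.
From E to D: 10 semitones over a seventh = minor.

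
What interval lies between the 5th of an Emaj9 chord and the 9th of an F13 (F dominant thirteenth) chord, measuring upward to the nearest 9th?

The 5th of Emaj9 is B; the 9th of F13 (F dominant thirteenth) is G.
From B to G: 8 semitones over a sixth = minor.

minor sixth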